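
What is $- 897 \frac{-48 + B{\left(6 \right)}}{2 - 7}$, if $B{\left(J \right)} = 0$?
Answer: $- \frac{43056}{5} \approx -8611.2$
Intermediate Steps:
$- 897 \frac{-48 + B{\left(6 \right)}}{2 - 7} = - 897 \frac{-48 + 0}{2 - 7} = - 897 \left(- \frac{48}{-5}\right) = - 897 \left(\left(-48\right) \left(- \frac{1}{5}\right)\right) = \left(-897\right) \frac{48}{5} = - \frac{43056}{5}$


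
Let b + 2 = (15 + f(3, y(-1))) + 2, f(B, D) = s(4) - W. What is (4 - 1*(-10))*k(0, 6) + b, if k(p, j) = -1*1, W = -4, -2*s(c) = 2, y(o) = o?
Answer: 4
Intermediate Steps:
s(c) = -1 (s(c) = -1/2*2 = -1)
k(p, j) = -1
f(B, D) = 3 (f(B, D) = -1 - 1*(-4) = -1 + 4 = 3)
b = 18 (b = -2 + ((15 + 3) + 2) = -2 + (18 + 2) = -2 + 20 = 18)
(4 - 1*(-10))*k(0, 6) + b = (4 - 1*(-10))*(-1) + 18 = (4 + 10)*(-1) + 18 = 14*(-1) + 18 = -14 + 18 = 4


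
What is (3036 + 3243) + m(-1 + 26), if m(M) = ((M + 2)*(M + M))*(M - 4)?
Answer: 34629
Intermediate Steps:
m(M) = 2*M*(-4 + M)*(2 + M) (m(M) = ((2 + M)*(2*M))*(-4 + M) = (2*M*(2 + M))*(-4 + M) = 2*M*(-4 + M)*(2 + M))
(3036 + 3243) + m(-1 + 26) = (3036 + 3243) + 2*(-1 + 26)*(-8 + (-1 + 26)² - 2*(-1 + 26)) = 6279 + 2*25*(-8 + 25² - 2*25) = 6279 + 2*25*(-8 + 625 - 50) = 6279 + 2*25*567 = 6279 + 28350 = 34629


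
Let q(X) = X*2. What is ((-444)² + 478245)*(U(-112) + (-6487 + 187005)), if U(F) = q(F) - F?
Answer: 121842784686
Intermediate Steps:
q(X) = 2*X
U(F) = F (U(F) = 2*F - F = F)
((-444)² + 478245)*(U(-112) + (-6487 + 187005)) = ((-444)² + 478245)*(-112 + (-6487 + 187005)) = (197136 + 478245)*(-112 + 180518) = 675381*180406 = 121842784686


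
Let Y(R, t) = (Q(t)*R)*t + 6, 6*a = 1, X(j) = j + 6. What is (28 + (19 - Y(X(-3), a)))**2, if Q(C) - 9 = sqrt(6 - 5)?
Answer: 1296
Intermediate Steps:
X(j) = 6 + j
a = 1/6 (a = (1/6)*1 = 1/6 ≈ 0.16667)
Q(C) = 10 (Q(C) = 9 + sqrt(6 - 5) = 9 + sqrt(1) = 9 + 1 = 10)
Y(R, t) = 6 + 10*R*t (Y(R, t) = (10*R)*t + 6 = 10*R*t + 6 = 6 + 10*R*t)
(28 + (19 - Y(X(-3), a)))**2 = (28 + (19 - (6 + 10*(6 - 3)*(1/6))))**2 = (28 + (19 - (6 + 10*3*(1/6))))**2 = (28 + (19 - (6 + 5)))**2 = (28 + (19 - 1*11))**2 = (28 + (19 - 11))**2 = (28 + 8)**2 = 36**2 = 1296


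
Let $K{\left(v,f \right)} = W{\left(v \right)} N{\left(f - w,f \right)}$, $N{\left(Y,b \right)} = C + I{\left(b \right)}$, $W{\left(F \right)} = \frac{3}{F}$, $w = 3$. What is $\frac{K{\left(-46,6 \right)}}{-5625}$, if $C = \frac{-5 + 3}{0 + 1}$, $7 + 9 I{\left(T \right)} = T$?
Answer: $- \frac{19}{776250} \approx -2.4477 \cdot 10^{-5}$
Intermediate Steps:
$I{\left(T \right)} = - \frac{7}{9} + \frac{T}{9}$
$C = -2$ ($C = - \frac{2}{1} = \left(-2\right) 1 = -2$)
$N{\left(Y,b \right)} = - \frac{25}{9} + \frac{b}{9}$ ($N{\left(Y,b \right)} = -2 + \left(- \frac{7}{9} + \frac{b}{9}\right) = - \frac{25}{9} + \frac{b}{9}$)
$K{\left(v,f \right)} = \frac{3 \left(- \frac{25}{9} + \frac{f}{9}\right)}{v}$ ($K{\left(v,f \right)} = \frac{3}{v} \left(- \frac{25}{9} + \frac{f}{9}\right) = \frac{3 \left(- \frac{25}{9} + \frac{f}{9}\right)}{v}$)
$\frac{K{\left(-46,6 \right)}}{-5625} = \frac{\frac{1}{3} \frac{1}{-46} \left(-25 + 6\right)}{-5625} = \frac{1}{3} \left(- \frac{1}{46}\right) \left(-19\right) \left(- \frac{1}{5625}\right) = \frac{19}{138} \left(- \frac{1}{5625}\right) = - \frac{19}{776250}$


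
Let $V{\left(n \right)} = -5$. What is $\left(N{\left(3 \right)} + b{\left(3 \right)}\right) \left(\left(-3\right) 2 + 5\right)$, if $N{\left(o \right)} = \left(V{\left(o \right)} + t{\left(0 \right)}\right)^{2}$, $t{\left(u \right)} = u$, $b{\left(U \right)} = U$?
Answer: $-28$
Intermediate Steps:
$N{\left(o \right)} = 25$ ($N{\left(o \right)} = \left(-5 + 0\right)^{2} = \left(-5\right)^{2} = 25$)
$\left(N{\left(3 \right)} + b{\left(3 \right)}\right) \left(\left(-3\right) 2 + 5\right) = \left(25 + 3\right) \left(\left(-3\right) 2 + 5\right) = 28 \left(-6 + 5\right) = 28 \left(-1\right) = -28$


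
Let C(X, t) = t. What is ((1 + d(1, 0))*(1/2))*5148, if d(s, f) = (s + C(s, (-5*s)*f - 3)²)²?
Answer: 259974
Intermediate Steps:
d(s, f) = (s + (-3 - 5*f*s)²)² (d(s, f) = (s + ((-5*s)*f - 3)²)² = (s + (-5*f*s - 3)²)² = (s + (-3 - 5*f*s)²)²)
((1 + d(1, 0))*(1/2))*5148 = ((1 + (1 + (3 + 5*0*1)²)²)*(1/2))*5148 = ((1 + (1 + (3 + 0)²)²)*(1*(½)))*5148 = ((1 + (1 + 3²)²)*(½))*5148 = ((1 + (1 + 9)²)*(½))*5148 = ((1 + 10²)*(½))*5148 = ((1 + 100)*(½))*5148 = (101*(½))*5148 = (101/2)*5148 = 259974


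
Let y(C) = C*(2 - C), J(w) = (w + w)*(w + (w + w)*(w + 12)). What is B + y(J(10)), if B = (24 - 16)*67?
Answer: -80981464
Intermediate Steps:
B = 536 (B = 8*67 = 536)
J(w) = 2*w*(w + 2*w*(12 + w)) (J(w) = (2*w)*(w + (2*w)*(12 + w)) = (2*w)*(w + 2*w*(12 + w)) = 2*w*(w + 2*w*(12 + w)))
B + y(J(10)) = 536 + (10²*(50 + 4*10))*(2 - 10²*(50 + 4*10)) = 536 + (100*(50 + 40))*(2 - 100*(50 + 40)) = 536 + (100*90)*(2 - 100*90) = 536 + 9000*(2 - 1*9000) = 536 + 9000*(2 - 9000) = 536 + 9000*(-8998) = 536 - 80982000 = -80981464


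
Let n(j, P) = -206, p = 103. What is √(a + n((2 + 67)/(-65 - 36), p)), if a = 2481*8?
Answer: √19642 ≈ 140.15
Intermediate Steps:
a = 19848
√(a + n((2 + 67)/(-65 - 36), p)) = √(19848 - 206) = √19642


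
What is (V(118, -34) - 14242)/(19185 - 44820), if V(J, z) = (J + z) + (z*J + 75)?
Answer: 3619/5127 ≈ 0.70587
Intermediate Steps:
V(J, z) = 75 + J + z + J*z (V(J, z) = (J + z) + (J*z + 75) = (J + z) + (75 + J*z) = 75 + J + z + J*z)
(V(118, -34) - 14242)/(19185 - 44820) = ((75 + 118 - 34 + 118*(-34)) - 14242)/(19185 - 44820) = ((75 + 118 - 34 - 4012) - 14242)/(-25635) = (-3853 - 14242)*(-1/25635) = -18095*(-1/25635) = 3619/5127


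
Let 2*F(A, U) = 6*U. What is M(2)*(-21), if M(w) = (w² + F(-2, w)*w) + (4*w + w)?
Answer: -546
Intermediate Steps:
F(A, U) = 3*U (F(A, U) = (6*U)/2 = 3*U)
M(w) = 4*w² + 5*w (M(w) = (w² + (3*w)*w) + (4*w + w) = (w² + 3*w²) + 5*w = 4*w² + 5*w)
M(2)*(-21) = (2*(5 + 4*2))*(-21) = (2*(5 + 8))*(-21) = (2*13)*(-21) = 26*(-21) = -546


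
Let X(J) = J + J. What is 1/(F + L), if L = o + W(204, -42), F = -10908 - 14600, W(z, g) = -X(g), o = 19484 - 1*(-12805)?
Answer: 1/6865 ≈ 0.00014567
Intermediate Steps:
X(J) = 2*J
o = 32289 (o = 19484 + 12805 = 32289)
W(z, g) = -2*g
F = -25508
L = 32373 (L = 32289 - 2*(-42) = 32289 + 84 = 32373)
1/(F + L) = 1/(-25508 + 32373) = 1/6865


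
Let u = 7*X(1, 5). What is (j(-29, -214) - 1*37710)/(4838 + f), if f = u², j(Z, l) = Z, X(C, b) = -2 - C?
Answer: -37739/5279 ≈ -7.1489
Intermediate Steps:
u = -21 (u = 7*(-2 - 1*1) = 7*(-2 - 1) = 7*(-3) = -21)
f = 441 (f = (-21)² = 441)
(j(-29, -214) - 1*37710)/(4838 + f) = (-29 - 1*37710)/(4838 + 441) = (-29 - 37710)/5279 = -37739*1/5279 = -37739/5279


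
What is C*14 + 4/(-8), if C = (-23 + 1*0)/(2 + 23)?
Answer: -669/50 ≈ -13.380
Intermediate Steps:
C = -23/25 (C = (-23 + 0)/25 = -23*1/25 = -23/25 ≈ -0.92000)
C*14 + 4/(-8) = -23/25*14 + 4/(-8) = -322/25 + 4*(-⅛) = -322/25 - ½ = -669/50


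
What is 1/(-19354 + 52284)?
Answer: 1/32930 ≈ 3.0367e-5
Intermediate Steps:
1/(-19354 + 52284) = 1/32930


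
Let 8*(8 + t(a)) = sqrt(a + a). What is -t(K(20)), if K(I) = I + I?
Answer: 8 - sqrt(5)/2 ≈ 6.8820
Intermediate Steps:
K(I) = 2*I
t(a) = -8 + sqrt(2)*sqrt(a)/8 (t(a) = -8 + sqrt(a + a)/8 = -8 + sqrt(2*a)/8 = -8 + (sqrt(2)*sqrt(a))/8 = -8 + sqrt(2)*sqrt(a)/8)
-t(K(20)) = -(-8 + sqrt(2)*sqrt(2*20)/8) = -(-8 + sqrt(2)*sqrt(40)/8) = -(-8 + sqrt(2)*(2*sqrt(10))/8) = -(-8 + sqrt(5)/2) = 8 - sqrt(5)/2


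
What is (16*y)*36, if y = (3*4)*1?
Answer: 6912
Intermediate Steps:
y = 12 (y = 12*1 = 12)
(16*y)*36 = (16*12)*36 = 192*36 = 6912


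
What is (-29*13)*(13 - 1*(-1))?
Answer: -5278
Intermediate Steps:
(-29*13)*(13 - 1*(-1)) = -377*(13 + 1) = -377*14 = -5278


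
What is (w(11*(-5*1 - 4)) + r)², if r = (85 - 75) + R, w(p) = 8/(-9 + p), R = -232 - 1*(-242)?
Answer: 289444/729 ≈ 397.04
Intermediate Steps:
R = 10 (R = -232 + 242 = 10)
r = 20 (r = (85 - 75) + 10 = 10 + 10 = 20)
(w(11*(-5*1 - 4)) + r)² = (8/(-9 + 11*(-5*1 - 4)) + 20)² = (8/(-9 + 11*(-5 - 4)) + 20)² = (8/(-9 + 11*(-9)) + 20)² = (8/(-9 - 99) + 20)² = (8/(-108) + 20)² = (8*(-1/108) + 20)² = (-2/27 + 20)² = (538/27)² = 289444/729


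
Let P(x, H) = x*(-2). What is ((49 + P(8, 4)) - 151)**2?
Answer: 13924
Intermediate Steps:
P(x, H) = -2*x
((49 + P(8, 4)) - 151)**2 = ((49 - 2*8) - 151)**2 = ((49 - 16) - 151)**2 = (33 - 151)**2 = (-118)**2 = 13924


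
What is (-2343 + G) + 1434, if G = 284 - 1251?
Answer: -1876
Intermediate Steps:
G = -967
(-2343 + G) + 1434 = (-2343 - 967) + 1434 = -3310 + 1434 = -1876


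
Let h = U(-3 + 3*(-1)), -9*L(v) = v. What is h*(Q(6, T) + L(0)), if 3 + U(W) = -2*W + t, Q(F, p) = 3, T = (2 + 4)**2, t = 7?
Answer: 48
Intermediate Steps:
T = 36 (T = 6**2 = 36)
L(v) = -v/9
U(W) = 4 - 2*W (U(W) = -3 + (-2*W + 7) = -3 + (7 - 2*W) = 4 - 2*W)
h = 16 (h = 4 - 2*(-3 + 3*(-1)) = 4 - 2*(-3 - 3) = 4 - 2*(-6) = 4 + 12 = 16)
h*(Q(6, T) + L(0)) = 16*(3 - 1/9*0) = 16*(3 + 0) = 16*3 = 48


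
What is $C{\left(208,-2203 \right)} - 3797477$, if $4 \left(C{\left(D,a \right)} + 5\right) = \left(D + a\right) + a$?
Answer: $- \frac{7597063}{2} \approx -3.7985 \cdot 10^{6}$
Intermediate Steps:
$C{\left(D,a \right)} = -5 + \frac{a}{2} + \frac{D}{4}$ ($C{\left(D,a \right)} = -5 + \frac{\left(D + a\right) + a}{4} = -5 + \frac{D + 2 a}{4} = -5 + \left(\frac{a}{2} + \frac{D}{4}\right) = -5 + \frac{a}{2} + \frac{D}{4}$)
$C{\left(208,-2203 \right)} - 3797477 = \left(-5 + \frac{1}{2} \left(-2203\right) + \frac{1}{4} \cdot 208\right) - 3797477 = \left(-5 - \frac{2203}{2} + 52\right) - 3797477 = - \frac{2109}{2} - 3797477 = - \frac{7597063}{2}$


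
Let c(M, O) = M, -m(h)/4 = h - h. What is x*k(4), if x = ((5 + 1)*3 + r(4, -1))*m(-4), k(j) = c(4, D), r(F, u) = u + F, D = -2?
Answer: 0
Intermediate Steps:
m(h) = 0 (m(h) = -4*(h - h) = -4*0 = 0)
r(F, u) = F + u
k(j) = 4
x = 0 (x = ((5 + 1)*3 + (4 - 1))*0 = (6*3 + 3)*0 = (18 + 3)*0 = 21*0 = 0)
x*k(4) = 0*4 = 0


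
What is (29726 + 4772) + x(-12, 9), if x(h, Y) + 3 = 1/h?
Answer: 413939/12 ≈ 34495.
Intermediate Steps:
x(h, Y) = -3 + 1/h
(29726 + 4772) + x(-12, 9) = (29726 + 4772) + (-3 + 1/(-12)) = 34498 + (-3 - 1/12) = 34498 - 37/12 = 413939/12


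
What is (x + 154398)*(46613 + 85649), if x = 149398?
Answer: 40180666552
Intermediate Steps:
(x + 154398)*(46613 + 85649) = (149398 + 154398)*(46613 + 85649) = 303796*132262 = 40180666552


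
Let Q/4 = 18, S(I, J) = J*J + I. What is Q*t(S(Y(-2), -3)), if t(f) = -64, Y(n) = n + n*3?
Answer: -4608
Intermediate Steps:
Y(n) = 4*n (Y(n) = n + 3*n = 4*n)
S(I, J) = I + J**2 (S(I, J) = J**2 + I = I + J**2)
Q = 72 (Q = 4*18 = 72)
Q*t(S(Y(-2), -3)) = 72*(-64) = -4608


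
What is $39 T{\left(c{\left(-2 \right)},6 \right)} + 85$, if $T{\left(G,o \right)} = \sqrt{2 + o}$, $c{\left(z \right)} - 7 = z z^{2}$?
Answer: $85 + 78 \sqrt{2} \approx 195.31$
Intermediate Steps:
$c{\left(z \right)} = 7 + z^{3}$ ($c{\left(z \right)} = 7 + z z^{2} = 7 + z^{3}$)
$39 T{\left(c{\left(-2 \right)},6 \right)} + 85 = 39 \sqrt{2 + 6} + 85 = 39 \sqrt{8} + 85 = 39 \cdot 2 \sqrt{2} + 85 = 78 \sqrt{2} + 85 = 85 + 78 \sqrt{2}$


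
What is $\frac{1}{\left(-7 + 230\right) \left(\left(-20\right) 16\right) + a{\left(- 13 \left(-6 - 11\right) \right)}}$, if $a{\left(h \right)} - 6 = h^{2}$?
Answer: $- \frac{1}{22513} \approx -4.4419 \cdot 10^{-5}$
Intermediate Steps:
$a{\left(h \right)} = 6 + h^{2}$
$\frac{1}{\left(-7 + 230\right) \left(\left(-20\right) 16\right) + a{\left(- 13 \left(-6 - 11\right) \right)}} = \frac{1}{\left(-7 + 230\right) \left(\left(-20\right) 16\right) + \left(6 + \left(- 13 \left(-6 - 11\right)\right)^{2}\right)} = \frac{1}{223 \left(-320\right) + \left(6 + \left(\left(-13\right) \left(-17\right)\right)^{2}\right)} = \frac{1}{-71360 + \left(6 + 221^{2}\right)} = \frac{1}{-71360 + \left(6 + 48841\right)} = \frac{1}{-71360 + 48847} = \frac{1}{-22513} = - \frac{1}{22513}$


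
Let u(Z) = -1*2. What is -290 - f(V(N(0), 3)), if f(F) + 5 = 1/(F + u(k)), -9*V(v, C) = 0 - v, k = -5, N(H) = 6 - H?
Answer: -1137/4 ≈ -284.25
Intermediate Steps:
V(v, C) = v/9 (V(v, C) = -(0 - v)/9 = -(-1)*v/9 = v/9)
u(Z) = -2
f(F) = -5 + 1/(-2 + F) (f(F) = -5 + 1/(F - 2) = -5 + 1/(-2 + F))
-290 - f(V(N(0), 3)) = -290 - (11 - 5*(6 - 1*0)/9)/(-2 + (6 - 1*0)/9) = -290 - (11 - 5*(6 + 0)/9)/(-2 + (6 + 0)/9) = -290 - (11 - 5*6/9)/(-2 + (⅑)*6) = -290 - (11 - 5*⅔)/(-2 + ⅔) = -290 - (11 - 10/3)/(-4/3) = -290 - (-3)*23/(4*3) = -290 - 1*(-23/4) = -290 + 23/4 = -1137/4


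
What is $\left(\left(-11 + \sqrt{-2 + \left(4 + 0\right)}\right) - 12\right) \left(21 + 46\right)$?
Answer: $-1541 + 67 \sqrt{2} \approx -1446.2$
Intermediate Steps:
$\left(\left(-11 + \sqrt{-2 + \left(4 + 0\right)}\right) - 12\right) \left(21 + 46\right) = \left(\left(-11 + \sqrt{-2 + 4}\right) - 12\right) 67 = \left(\left(-11 + \sqrt{2}\right) - 12\right) 67 = \left(-23 + \sqrt{2}\right) 67 = -1541 + 67 \sqrt{2}$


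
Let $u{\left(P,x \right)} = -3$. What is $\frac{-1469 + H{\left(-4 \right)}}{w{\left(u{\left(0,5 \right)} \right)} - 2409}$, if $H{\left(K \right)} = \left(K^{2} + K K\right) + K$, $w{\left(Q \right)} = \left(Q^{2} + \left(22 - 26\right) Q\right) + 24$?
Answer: $\frac{1441}{2364} \approx 0.60956$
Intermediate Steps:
$w{\left(Q \right)} = 24 + Q^{2} - 4 Q$ ($w{\left(Q \right)} = \left(Q^{2} + \left(22 - 26\right) Q\right) + 24 = \left(Q^{2} - 4 Q\right) + 24 = 24 + Q^{2} - 4 Q$)
$H{\left(K \right)} = K + 2 K^{2}$ ($H{\left(K \right)} = \left(K^{2} + K^{2}\right) + K = 2 K^{2} + K = K + 2 K^{2}$)
$\frac{-1469 + H{\left(-4 \right)}}{w{\left(u{\left(0,5 \right)} \right)} - 2409} = \frac{-1469 - 4 \left(1 + 2 \left(-4\right)\right)}{\left(24 + \left(-3\right)^{2} - -12\right) - 2409} = \frac{-1469 - 4 \left(1 - 8\right)}{\left(24 + 9 + 12\right) - 2409} = \frac{-1469 - -28}{45 - 2409} = \frac{-1469 + 28}{-2364} = \left(-1441\right) \left(- \frac{1}{2364}\right) = \frac{1441}{2364}$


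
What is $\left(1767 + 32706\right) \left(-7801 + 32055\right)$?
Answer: $836108142$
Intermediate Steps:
$\left(1767 + 32706\right) \left(-7801 + 32055\right) = 34473 \cdot 24254 = 836108142$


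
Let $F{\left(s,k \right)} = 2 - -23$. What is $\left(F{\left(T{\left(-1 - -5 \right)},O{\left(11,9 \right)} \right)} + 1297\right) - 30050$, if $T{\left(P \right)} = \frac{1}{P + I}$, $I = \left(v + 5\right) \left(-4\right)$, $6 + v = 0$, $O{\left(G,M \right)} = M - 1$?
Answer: $-28728$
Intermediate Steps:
$O{\left(G,M \right)} = -1 + M$
$v = -6$ ($v = -6 + 0 = -6$)
$I = 4$ ($I = \left(-6 + 5\right) \left(-4\right) = \left(-1\right) \left(-4\right) = 4$)
$T{\left(P \right)} = \frac{1}{4 + P}$ ($T{\left(P \right)} = \frac{1}{P + 4} = \frac{1}{4 + P}$)
$F{\left(s,k \right)} = 25$ ($F{\left(s,k \right)} = 2 + 23 = 25$)
$\left(F{\left(T{\left(-1 - -5 \right)},O{\left(11,9 \right)} \right)} + 1297\right) - 30050 = \left(25 + 1297\right) - 30050 = 1322 - 30050 = -28728$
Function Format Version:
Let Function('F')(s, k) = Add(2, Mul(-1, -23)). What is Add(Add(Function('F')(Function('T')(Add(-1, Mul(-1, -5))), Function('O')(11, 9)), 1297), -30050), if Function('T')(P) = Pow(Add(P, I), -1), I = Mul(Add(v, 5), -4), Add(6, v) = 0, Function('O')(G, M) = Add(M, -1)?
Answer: -28728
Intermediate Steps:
Function('O')(G, M) = Add(-1, M)
v = -6 (v = Add(-6, 0) = -6)
I = 4 (I = Mul(Add(-6, 5), -4) = Mul(-1, -4) = 4)
Function('T')(P) = Pow(Add(4, P), -1) (Function('T')(P) = Pow(Add(P, 4), -1) = Pow(Add(4, P), -1))
Function('F')(s, k) = 25 (Function('F')(s, k) = Add(2, 23) = 25)
Add(Add(Function('F')(Function('T')(Add(-1, Mul(-1, -5))), Function('O')(11, 9)), 1297), -30050) = Add(Add(25, 1297), -30050) = Add(1322, -30050) = -28728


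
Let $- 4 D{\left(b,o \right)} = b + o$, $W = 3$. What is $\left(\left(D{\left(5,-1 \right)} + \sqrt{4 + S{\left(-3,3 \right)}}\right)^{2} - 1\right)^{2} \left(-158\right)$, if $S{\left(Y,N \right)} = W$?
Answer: $-12166 + 4424 \sqrt{7} \approx -461.2$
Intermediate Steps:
$S{\left(Y,N \right)} = 3$
$D{\left(b,o \right)} = - \frac{b}{4} - \frac{o}{4}$ ($D{\left(b,o \right)} = - \frac{b + o}{4} = - \frac{b}{4} - \frac{o}{4}$)
$\left(\left(D{\left(5,-1 \right)} + \sqrt{4 + S{\left(-3,3 \right)}}\right)^{2} - 1\right)^{2} \left(-158\right) = \left(\left(\left(\left(- \frac{1}{4}\right) 5 - - \frac{1}{4}\right) + \sqrt{4 + 3}\right)^{2} - 1\right)^{2} \left(-158\right) = \left(\left(\left(- \frac{5}{4} + \frac{1}{4}\right) + \sqrt{7}\right)^{2} - 1\right)^{2} \left(-158\right) = \left(\left(-1 + \sqrt{7}\right)^{2} - 1\right)^{2} \left(-158\right) = \left(-1 + \left(-1 + \sqrt{7}\right)^{2}\right)^{2} \left(-158\right) = - 158 \left(-1 + \left(-1 + \sqrt{7}\right)^{2}\right)^{2}$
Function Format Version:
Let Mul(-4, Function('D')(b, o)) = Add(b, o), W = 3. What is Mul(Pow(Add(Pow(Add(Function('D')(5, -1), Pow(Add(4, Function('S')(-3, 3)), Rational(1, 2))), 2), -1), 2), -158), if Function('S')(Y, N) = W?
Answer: Add(-12166, Mul(4424, Pow(7, Rational(1, 2)))) ≈ -461.20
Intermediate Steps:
Function('S')(Y, N) = 3
Function('D')(b, o) = Add(Mul(Rational(-1, 4), b), Mul(Rational(-1, 4), o)) (Function('D')(b, o) = Mul(Rational(-1, 4), Add(b, o)) = Add(Mul(Rational(-1, 4), b), Mul(Rational(-1, 4), o)))
Mul(Pow(Add(Pow(Add(Function('D')(5, -1), Pow(Add(4, Function('S')(-3, 3)), Rational(1, 2))), 2), -1), 2), -158) = Mul(Pow(Add(Pow(Add(Add(Mul(Rational(-1, 4), 5), Mul(Rational(-1, 4), -1)), Pow(Add(4, 3), Rational(1, 2))), 2), -1), 2), -158) = Mul(Pow(Add(Pow(Add(Add(Rational(-5, 4), Rational(1, 4)), Pow(7, Rational(1, 2))), 2), -1), 2), -158) = Mul(Pow(Add(Pow(Add(-1, Pow(7, Rational(1, 2))), 2), -1), 2), -158) = Mul(Pow(Add(-1, Pow(Add(-1, Pow(7, Rational(1, 2))), 2)), 2), -158) = Mul(-158, Pow(Add(-1, Pow(Add(-1, Pow(7, Rational(1, 2))), 2)), 2))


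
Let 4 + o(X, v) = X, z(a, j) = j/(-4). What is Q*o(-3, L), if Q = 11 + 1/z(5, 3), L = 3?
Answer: -203/3 ≈ -67.667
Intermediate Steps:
z(a, j) = -j/4 (z(a, j) = j*(-¼) = -j/4)
o(X, v) = -4 + X
Q = 29/3 (Q = 11 + 1/(-¼*3) = 11 + 1/(-¾) = 11 - 4/3 = 29/3 ≈ 9.6667)
Q*o(-3, L) = 29*(-4 - 3)/3 = (29/3)*(-7) = -203/3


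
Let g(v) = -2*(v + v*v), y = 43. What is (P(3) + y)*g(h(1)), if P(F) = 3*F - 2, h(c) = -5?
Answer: -2000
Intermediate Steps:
g(v) = -2*v - 2*v**2 (g(v) = -2*(v + v**2) = -2*v - 2*v**2)
P(F) = -2 + 3*F
(P(3) + y)*g(h(1)) = ((-2 + 3*3) + 43)*(-2*(-5)*(1 - 5)) = ((-2 + 9) + 43)*(-2*(-5)*(-4)) = (7 + 43)*(-40) = 50*(-40) = -2000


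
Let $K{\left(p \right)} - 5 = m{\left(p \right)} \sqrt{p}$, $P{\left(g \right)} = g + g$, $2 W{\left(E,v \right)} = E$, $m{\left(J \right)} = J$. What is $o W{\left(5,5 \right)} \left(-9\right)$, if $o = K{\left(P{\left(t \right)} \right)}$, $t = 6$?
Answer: $- \frac{225}{2} - 540 \sqrt{3} \approx -1047.8$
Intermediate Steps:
$W{\left(E,v \right)} = \frac{E}{2}$
$P{\left(g \right)} = 2 g$
$K{\left(p \right)} = 5 + p^{\frac{3}{2}}$ ($K{\left(p \right)} = 5 + p \sqrt{p} = 5 + p^{\frac{3}{2}}$)
$o = 5 + 24 \sqrt{3}$ ($o = 5 + \left(2 \cdot 6\right)^{\frac{3}{2}} = 5 + 12^{\frac{3}{2}} = 5 + 24 \sqrt{3} \approx 46.569$)
$o W{\left(5,5 \right)} \left(-9\right) = \left(5 + 24 \sqrt{3}\right) \frac{1}{2} \cdot 5 \left(-9\right) = \left(5 + 24 \sqrt{3}\right) \frac{5}{2} \left(-9\right) = \left(\frac{25}{2} + 60 \sqrt{3}\right) \left(-9\right) = - \frac{225}{2} - 540 \sqrt{3}$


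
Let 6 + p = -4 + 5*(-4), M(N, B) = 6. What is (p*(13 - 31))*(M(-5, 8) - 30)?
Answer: -12960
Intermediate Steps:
p = -30 (p = -6 + (-4 + 5*(-4)) = -6 + (-4 - 20) = -6 - 24 = -30)
(p*(13 - 31))*(M(-5, 8) - 30) = (-30*(13 - 31))*(6 - 30) = -30*(-18)*(-24) = 540*(-24) = -12960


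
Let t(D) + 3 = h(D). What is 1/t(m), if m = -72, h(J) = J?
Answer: -1/75 ≈ -0.013333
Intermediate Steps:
t(D) = -3 + D
1/t(m) = 1/(-3 - 72) = 1/(-75) = -1/75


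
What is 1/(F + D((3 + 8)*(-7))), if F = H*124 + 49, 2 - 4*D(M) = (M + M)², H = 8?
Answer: -2/9775 ≈ -0.00020460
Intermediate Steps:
D(M) = ½ - M² (D(M) = ½ - (M + M)²/4 = ½ - 4*M²/4 = ½ - M²)
F = 1041 (F = 8*124 + 49 = 992 + 49 = 1041)
1/(F + D((3 + 8)*(-7))) = 1/(1041 + (½ - ((3 + 8)*(-7))²)) = 1/(1041 + (½ - (11*(-7))²)) = 1/(1041 + (½ - 1*(-77)²)) = 1/(1041 + (½ - 1*5929)) = 1/(1041 + (½ - 5929)) = 1/(1041 - 11857/2) = 1/(-9775/2) = -2/9775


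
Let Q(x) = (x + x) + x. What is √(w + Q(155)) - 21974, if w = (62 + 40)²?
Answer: -21974 + √10869 ≈ -21870.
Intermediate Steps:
w = 10404 (w = 102² = 10404)
Q(x) = 3*x (Q(x) = 2*x + x = 3*x)
√(w + Q(155)) - 21974 = √(10404 + 3*155) - 21974 = √(10404 + 465) - 21974 = √10869 - 21974 = -21974 + √10869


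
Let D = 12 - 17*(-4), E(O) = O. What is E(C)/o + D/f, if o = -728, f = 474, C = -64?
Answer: 5536/21567 ≈ 0.25669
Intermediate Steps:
D = 80 (D = 12 + 68 = 80)
E(C)/o + D/f = -64/(-728) + 80/474 = -64*(-1/728) + 80*(1/474) = 8/91 + 40/237 = 5536/21567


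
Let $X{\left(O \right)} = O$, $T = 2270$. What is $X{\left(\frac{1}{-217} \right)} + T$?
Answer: $\frac{492589}{217} \approx 2270.0$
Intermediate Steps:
$X{\left(\frac{1}{-217} \right)} + T = \frac{1}{-217} + 2270 = - \frac{1}{217} + 2270 = \frac{492589}{217}$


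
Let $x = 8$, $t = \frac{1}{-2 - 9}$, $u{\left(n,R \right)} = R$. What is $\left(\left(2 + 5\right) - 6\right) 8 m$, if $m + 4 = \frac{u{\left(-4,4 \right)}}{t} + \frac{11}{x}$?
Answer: $-373$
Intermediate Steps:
$t = - \frac{1}{11}$ ($t = \frac{1}{-11} = - \frac{1}{11} \approx -0.090909$)
$m = - \frac{373}{8}$ ($m = -4 + \left(\frac{4}{- \frac{1}{11}} + \frac{11}{8}\right) = -4 + \left(4 \left(-11\right) + 11 \cdot \frac{1}{8}\right) = -4 + \left(-44 + \frac{11}{8}\right) = -4 - \frac{341}{8} = - \frac{373}{8} \approx -46.625$)
$\left(\left(2 + 5\right) - 6\right) 8 m = \left(\left(2 + 5\right) - 6\right) 8 \left(- \frac{373}{8}\right) = \left(7 - 6\right) 8 \left(- \frac{373}{8}\right) = 1 \cdot 8 \left(- \frac{373}{8}\right) = 8 \left(- \frac{373}{8}\right) = -373$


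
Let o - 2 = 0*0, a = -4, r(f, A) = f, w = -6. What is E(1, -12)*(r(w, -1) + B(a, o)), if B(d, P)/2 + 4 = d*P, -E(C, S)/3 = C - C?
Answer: 0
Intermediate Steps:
E(C, S) = 0 (E(C, S) = -3*(C - C) = -3*0 = 0)
o = 2 (o = 2 + 0*0 = 2 + 0 = 2)
B(d, P) = -8 + 2*P*d (B(d, P) = -8 + 2*(d*P) = -8 + 2*(P*d) = -8 + 2*P*d)
E(1, -12)*(r(w, -1) + B(a, o)) = 0*(-6 + (-8 + 2*2*(-4))) = 0*(-6 + (-8 - 16)) = 0*(-6 - 24) = 0*(-30) = 0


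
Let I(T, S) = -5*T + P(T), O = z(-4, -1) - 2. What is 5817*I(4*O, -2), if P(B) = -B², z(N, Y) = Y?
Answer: -488628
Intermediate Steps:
O = -3 (O = -1 - 2 = -3)
I(T, S) = -T² - 5*T (I(T, S) = -5*T - T² = -T² - 5*T)
5817*I(4*O, -2) = 5817*((4*(-3))*(-5 - 4*(-3))) = 5817*(-12*(-5 - 1*(-12))) = 5817*(-12*(-5 + 12)) = 5817*(-12*7) = 5817*(-84) = -488628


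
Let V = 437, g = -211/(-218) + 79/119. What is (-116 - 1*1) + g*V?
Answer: 15463433/25942 ≈ 596.08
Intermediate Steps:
g = 42331/25942 (g = -211*(-1/218) + 79*(1/119) = 211/218 + 79/119 = 42331/25942 ≈ 1.6318)
(-116 - 1*1) + g*V = (-116 - 1*1) + (42331/25942)*437 = (-116 - 1) + 18498647/25942 = -117 + 18498647/25942 = 15463433/25942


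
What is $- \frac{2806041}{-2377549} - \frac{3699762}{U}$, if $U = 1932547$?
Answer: $- \frac{3373559326911}{4594725187303} \approx -0.73422$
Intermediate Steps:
$- \frac{2806041}{-2377549} - \frac{3699762}{U} = - \frac{2806041}{-2377549} - \frac{3699762}{1932547} = \left(-2806041\right) \left(- \frac{1}{2377549}\right) - \frac{3699762}{1932547} = \frac{2806041}{2377549} - \frac{3699762}{1932547} = - \frac{3373559326911}{4594725187303}$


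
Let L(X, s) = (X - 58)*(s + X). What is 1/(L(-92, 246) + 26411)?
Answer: 1/3311 ≈ 0.00030202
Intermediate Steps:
L(X, s) = (-58 + X)*(X + s)
1/(L(-92, 246) + 26411) = 1/(((-92)**2 - 58*(-92) - 58*246 - 92*246) + 26411) = 1/((8464 + 5336 - 14268 - 22632) + 26411) = 1/(-23100 + 26411) = 1/3311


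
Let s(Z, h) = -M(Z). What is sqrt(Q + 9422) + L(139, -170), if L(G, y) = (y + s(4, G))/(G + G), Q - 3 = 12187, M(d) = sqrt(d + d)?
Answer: -85/139 + 2*sqrt(5403) - sqrt(2)/139 ≈ 146.39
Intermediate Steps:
M(d) = sqrt(2)*sqrt(d) (M(d) = sqrt(2*d) = sqrt(2)*sqrt(d))
Q = 12190 (Q = 3 + 12187 = 12190)
s(Z, h) = -sqrt(2)*sqrt(Z)
L(G, y) = (y - 2*sqrt(2))/(2*G) (L(G, y) = (y - sqrt(2)*sqrt(4))/(G + G) = (y - 1*sqrt(2)*2)/((2*G)) = (y - 2*sqrt(2))*(1/(2*G)) = (y - 2*sqrt(2))/(2*G))
sqrt(Q + 9422) + L(139, -170) = sqrt(12190 + 9422) + ((1/2)*(-170) - sqrt(2))/139 = sqrt(21612) + (-85 - sqrt(2))/139 = 2*sqrt(5403) + (-85/139 - sqrt(2)/139) = -85/139 + 2*sqrt(5403) - sqrt(2)/139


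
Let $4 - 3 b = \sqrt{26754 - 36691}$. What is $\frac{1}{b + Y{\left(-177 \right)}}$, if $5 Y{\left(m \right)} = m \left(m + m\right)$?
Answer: $\frac{2819910}{35341992461} + \frac{75 i \sqrt{9937}}{35341992461} \approx 7.9789 \cdot 10^{-5} + 2.1154 \cdot 10^{-7} i$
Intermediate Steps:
$Y{\left(m \right)} = \frac{2 m^{2}}{5}$ ($Y{\left(m \right)} = \frac{m \left(m + m\right)}{5} = \frac{m 2 m}{5} = \frac{2 m^{2}}{5}$)
$b = \frac{4}{3} - \frac{i \sqrt{9937}}{3}$ ($b = \frac{4}{3} - \frac{\sqrt{26754 - 36691}}{3} = \frac{4}{3} - \frac{\sqrt{-9937}}{3} = \frac{4}{3} - \frac{i \sqrt{9937}}{3} \approx 1.3333 - 33.228 i$)
$\frac{1}{b + Y{\left(-177 \right)}} = \frac{1}{\left(\frac{4}{3} - \frac{i \sqrt{9937}}{3}\right) + \frac{2 \left(-177\right)^{2}}{5}} = \frac{1}{\left(\frac{4}{3} - \frac{i \sqrt{9937}}{3}\right) + \frac{2}{5} \cdot 31329} = \frac{1}{\left(\frac{4}{3} - \frac{i \sqrt{9937}}{3}\right) + \frac{62658}{5}} = \frac{1}{\frac{187994}{15} - \frac{i \sqrt{9937}}{3}}$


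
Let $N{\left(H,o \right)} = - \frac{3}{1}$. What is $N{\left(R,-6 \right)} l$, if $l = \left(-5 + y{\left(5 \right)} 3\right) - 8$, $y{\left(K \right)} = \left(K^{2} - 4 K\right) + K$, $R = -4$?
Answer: $-51$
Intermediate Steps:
$y{\left(K \right)} = K^{2} - 3 K$
$N{\left(H,o \right)} = -3$ ($N{\left(H,o \right)} = \left(-3\right) 1 = -3$)
$l = 17$ ($l = \left(-5 + 5 \left(-3 + 5\right) 3\right) - 8 = \left(-5 + 5 \cdot 2 \cdot 3\right) - 8 = \left(-5 + 10 \cdot 3\right) - 8 = \left(-5 + 30\right) - 8 = 25 - 8 = 17$)
$N{\left(R,-6 \right)} l = \left(-3\right) 17 = -51$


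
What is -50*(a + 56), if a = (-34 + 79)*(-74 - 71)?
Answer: 323450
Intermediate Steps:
a = -6525 (a = 45*(-145) = -6525)
-50*(a + 56) = -50*(-6525 + 56) = -50*(-6469) = 323450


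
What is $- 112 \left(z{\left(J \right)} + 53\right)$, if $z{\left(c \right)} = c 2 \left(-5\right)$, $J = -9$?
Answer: $-16016$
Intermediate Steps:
$z{\left(c \right)} = - 10 c$ ($z{\left(c \right)} = 2 c \left(-5\right) = - 10 c$)
$- 112 \left(z{\left(J \right)} + 53\right) = - 112 \left(\left(-10\right) \left(-9\right) + 53\right) = - 112 \left(90 + 53\right) = \left(-112\right) 143 = -16016$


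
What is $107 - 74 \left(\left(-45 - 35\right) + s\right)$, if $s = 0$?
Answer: $6027$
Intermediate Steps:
$107 - 74 \left(\left(-45 - 35\right) + s\right) = 107 - 74 \left(\left(-45 - 35\right) + 0\right) = 107 - 74 \left(-80 + 0\right) = 107 - -5920 = 107 + 5920 = 6027$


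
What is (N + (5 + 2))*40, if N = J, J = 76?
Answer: 3320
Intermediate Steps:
N = 76
(N + (5 + 2))*40 = (76 + (5 + 2))*40 = (76 + 7)*40 = 83*40 = 3320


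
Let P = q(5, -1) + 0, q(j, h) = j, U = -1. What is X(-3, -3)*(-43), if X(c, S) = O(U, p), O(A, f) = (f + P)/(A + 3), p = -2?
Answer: -129/2 ≈ -64.500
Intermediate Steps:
P = 5 (P = 5 + 0 = 5)
O(A, f) = (5 + f)/(3 + A) (O(A, f) = (f + 5)/(A + 3) = (5 + f)/(3 + A))
X(c, S) = 3/2 (X(c, S) = (5 - 2)/(3 - 1) = 3/2)
X(-3, -3)*(-43) = (3/2)*(-43) = -129/2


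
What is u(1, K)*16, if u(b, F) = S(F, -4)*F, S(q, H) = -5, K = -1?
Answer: 80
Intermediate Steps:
u(b, F) = -5*F
u(1, K)*16 = -5*(-1)*16 = 5*16 = 80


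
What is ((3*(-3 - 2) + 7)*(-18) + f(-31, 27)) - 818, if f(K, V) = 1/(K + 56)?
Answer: -16849/25 ≈ -673.96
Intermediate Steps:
f(K, V) = 1/(56 + K)
((3*(-3 - 2) + 7)*(-18) + f(-31, 27)) - 818 = ((3*(-3 - 2) + 7)*(-18) + 1/(56 - 31)) - 818 = ((3*(-5) + 7)*(-18) + 1/25) - 818 = ((-15 + 7)*(-18) + 1/25) - 818 = (-8*(-18) + 1/25) - 818 = (144 + 1/25) - 818 = 3601/25 - 818 = -16849/25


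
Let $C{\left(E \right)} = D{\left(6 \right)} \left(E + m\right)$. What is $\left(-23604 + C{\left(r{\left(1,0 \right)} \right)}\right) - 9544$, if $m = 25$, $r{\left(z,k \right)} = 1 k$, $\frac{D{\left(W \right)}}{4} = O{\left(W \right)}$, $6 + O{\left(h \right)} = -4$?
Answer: $-34148$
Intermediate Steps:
$O{\left(h \right)} = -10$ ($O{\left(h \right)} = -6 - 4 = -10$)
$D{\left(W \right)} = -40$ ($D{\left(W \right)} = 4 \left(-10\right) = -40$)
$r{\left(z,k \right)} = k$
$C{\left(E \right)} = -1000 - 40 E$ ($C{\left(E \right)} = - 40 \left(E + 25\right) = - 40 \left(25 + E\right) = -1000 - 40 E$)
$\left(-23604 + C{\left(r{\left(1,0 \right)} \right)}\right) - 9544 = \left(-23604 - 1000\right) - 9544 = -24604 - 9544 = -34148$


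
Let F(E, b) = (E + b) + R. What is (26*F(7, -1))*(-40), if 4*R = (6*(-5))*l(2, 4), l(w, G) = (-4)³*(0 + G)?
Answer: -2003040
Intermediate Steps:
l(w, G) = -64*G
R = 1920 (R = ((6*(-5))*(-64*4))/4 = (-30*(-256))/4 = (¼)*7680 = 1920)
F(E, b) = 1920 + E + b (F(E, b) = (E + b) + 1920 = 1920 + E + b)
(26*F(7, -1))*(-40) = (26*(1920 + 7 - 1))*(-40) = (26*1926)*(-40) = 50076*(-40) = -2003040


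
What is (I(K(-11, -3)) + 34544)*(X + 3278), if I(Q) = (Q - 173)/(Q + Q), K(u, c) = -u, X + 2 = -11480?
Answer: -3116724212/11 ≈ -2.8334e+8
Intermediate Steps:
X = -11482 (X = -2 - 11480 = -11482)
I(Q) = (-173 + Q)/(2*Q) (I(Q) = (-173 + Q)/((2*Q)) = (-173 + Q)*(1/(2*Q)) = (-173 + Q)/(2*Q))
(I(K(-11, -3)) + 34544)*(X + 3278) = ((-173 - 1*(-11))/(2*((-1*(-11)))) + 34544)*(-11482 + 3278) = ((1/2)*(-173 + 11)/11 + 34544)*(-8204) = ((1/2)*(1/11)*(-162) + 34544)*(-8204) = (-81/11 + 34544)*(-8204) = (379903/11)*(-8204) = -3116724212/11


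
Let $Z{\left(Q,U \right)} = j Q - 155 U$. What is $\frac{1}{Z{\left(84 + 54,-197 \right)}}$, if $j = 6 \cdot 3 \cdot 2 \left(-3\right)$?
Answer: $\frac{1}{15631} \approx 6.3975 \cdot 10^{-5}$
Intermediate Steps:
$j = -108$ ($j = 18 \cdot 2 \left(-3\right) = 36 \left(-3\right) = -108$)
$Z{\left(Q,U \right)} = - 155 U - 108 Q$ ($Z{\left(Q,U \right)} = - 108 Q - 155 U = - 155 U - 108 Q$)
$\frac{1}{Z{\left(84 + 54,-197 \right)}} = \frac{1}{\left(-155\right) \left(-197\right) - 108 \left(84 + 54\right)} = \frac{1}{30535 - 14904} = \frac{1}{15631}$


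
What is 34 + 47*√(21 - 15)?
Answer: 34 + 47*√6 ≈ 149.13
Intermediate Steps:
34 + 47*√(21 - 15) = 34 + 47*√6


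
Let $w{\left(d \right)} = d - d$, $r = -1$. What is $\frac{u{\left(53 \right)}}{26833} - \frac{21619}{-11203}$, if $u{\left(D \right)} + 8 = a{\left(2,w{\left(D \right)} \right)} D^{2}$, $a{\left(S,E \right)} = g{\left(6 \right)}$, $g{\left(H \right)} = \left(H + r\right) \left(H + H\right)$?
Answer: $\frac{2468166623}{300610099} \approx 8.2105$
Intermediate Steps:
$g{\left(H \right)} = 2 H \left(-1 + H\right)$ ($g{\left(H \right)} = \left(H - 1\right) \left(H + H\right) = \left(-1 + H\right) 2 H = 2 H \left(-1 + H\right)$)
$w{\left(d \right)} = 0$
$a{\left(S,E \right)} = 60$ ($a{\left(S,E \right)} = 2 \cdot 6 \left(-1 + 6\right) = 2 \cdot 6 \cdot 5 = 60$)
$u{\left(D \right)} = -8 + 60 D^{2}$
$\frac{u{\left(53 \right)}}{26833} - \frac{21619}{-11203} = \frac{-8 + 60 \cdot 53^{2}}{26833} - \frac{21619}{-11203} = \left(-8 + 60 \cdot 2809\right) \frac{1}{26833} - - \frac{21619}{11203} = \left(-8 + 168540\right) \frac{1}{26833} + \frac{21619}{11203} = 168532 \cdot \frac{1}{26833} + \frac{21619}{11203} = \frac{168532}{26833} + \frac{21619}{11203} = \frac{2468166623}{300610099}$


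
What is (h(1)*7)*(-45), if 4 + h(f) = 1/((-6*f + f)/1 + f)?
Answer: 5355/4 ≈ 1338.8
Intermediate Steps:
h(f) = -4 - 1/(4*f) (h(f) = -4 + 1/((-6*f + f)/1 + f) = -4 + 1/(-5*f*1 + f) = -4 + 1/(-5*f + f) = -4 + 1/(-4*f) = -4 - 1/(4*f))
(h(1)*7)*(-45) = ((-4 - ¼/1)*7)*(-45) = ((-4 - ¼*1)*7)*(-45) = ((-4 - ¼)*7)*(-45) = -17/4*7*(-45) = -119/4*(-45) = 5355/4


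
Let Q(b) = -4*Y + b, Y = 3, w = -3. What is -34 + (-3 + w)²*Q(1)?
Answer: -430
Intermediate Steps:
Q(b) = -12 + b (Q(b) = -4*3 + b = -12 + b)
-34 + (-3 + w)²*Q(1) = -34 + (-3 - 3)²*(-12 + 1) = -34 + (-6)²*(-11) = -34 + 36*(-11) = -34 - 396 = -430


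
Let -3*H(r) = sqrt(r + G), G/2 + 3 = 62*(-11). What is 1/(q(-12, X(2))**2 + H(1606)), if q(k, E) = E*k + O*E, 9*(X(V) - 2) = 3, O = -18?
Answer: 11025/54022441 + 3*sqrt(59)/108044882 ≈ 0.00020430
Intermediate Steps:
G = -1370 (G = -6 + 2*(62*(-11)) = -6 + 2*(-682) = -6 - 1364 = -1370)
X(V) = 7/3 (X(V) = 2 + (1/9)*3 = 2 + 1/3 = 7/3)
q(k, E) = -18*E + E*k (q(k, E) = E*k - 18*E = -18*E + E*k)
H(r) = -sqrt(-1370 + r)/3 (H(r) = -sqrt(r - 1370)/3 = -sqrt(-1370 + r)/3)
1/(q(-12, X(2))**2 + H(1606)) = 1/((7*(-18 - 12)/3)**2 - sqrt(-1370 + 1606)/3) = 1/(((7/3)*(-30))**2 - 2*sqrt(59)/3) = 1/((-70)**2 - 2*sqrt(59)/3) = 1/(4900 - 2*sqrt(59)/3)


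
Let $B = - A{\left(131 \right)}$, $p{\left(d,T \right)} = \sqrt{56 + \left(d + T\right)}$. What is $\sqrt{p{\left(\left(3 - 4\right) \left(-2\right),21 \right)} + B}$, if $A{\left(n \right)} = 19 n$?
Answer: $\sqrt{-2489 + \sqrt{79}} \approx 49.801 i$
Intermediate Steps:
$p{\left(d,T \right)} = \sqrt{56 + T + d}$ ($p{\left(d,T \right)} = \sqrt{56 + \left(T + d\right)} = \sqrt{56 + T + d}$)
$B = -2489$ ($B = - 19 \cdot 131 = \left(-1\right) 2489 = -2489$)
$\sqrt{p{\left(\left(3 - 4\right) \left(-2\right),21 \right)} + B} = \sqrt{\sqrt{56 + 21 + \left(3 - 4\right) \left(-2\right)} - 2489} = \sqrt{\sqrt{56 + 21 - -2} - 2489} = \sqrt{\sqrt{56 + 21 + 2} - 2489} = \sqrt{\sqrt{79} - 2489} = \sqrt{-2489 + \sqrt{79}}$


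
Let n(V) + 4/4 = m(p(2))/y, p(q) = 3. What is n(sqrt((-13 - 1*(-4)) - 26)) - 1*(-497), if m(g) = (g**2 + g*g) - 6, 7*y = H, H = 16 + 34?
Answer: 12442/25 ≈ 497.68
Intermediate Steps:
H = 50
y = 50/7 (y = (1/7)*50 = 50/7 ≈ 7.1429)
m(g) = -6 + 2*g**2 (m(g) = (g**2 + g**2) - 6 = 2*g**2 - 6 = -6 + 2*g**2)
n(V) = 17/25 (n(V) = -1 + (-6 + 2*3**2)/(50/7) = -1 + (-6 + 2*9)*(7/50) = -1 + (-6 + 18)*(7/50) = -1 + 12*(7/50) = -1 + 42/25 = 17/25)
n(sqrt((-13 - 1*(-4)) - 26)) - 1*(-497) = 17/25 - 1*(-497) = 17/25 + 497 = 12442/25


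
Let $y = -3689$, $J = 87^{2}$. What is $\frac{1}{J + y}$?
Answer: $\frac{1}{3880} \approx 0.00025773$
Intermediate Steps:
$J = 7569$
$\frac{1}{J + y} = \frac{1}{7569 - 3689} = \frac{1}{3880}$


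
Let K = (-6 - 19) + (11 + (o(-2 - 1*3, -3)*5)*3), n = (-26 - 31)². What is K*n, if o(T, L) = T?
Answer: -289161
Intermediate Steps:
n = 3249 (n = (-57)² = 3249)
K = -89 (K = (-6 - 19) + (11 + ((-2 - 1*3)*5)*3) = -25 + (11 + ((-2 - 3)*5)*3) = -25 + (11 - 5*5*3) = -25 + (11 - 25*3) = -25 + (11 - 75) = -25 - 64 = -89)
K*n = -89*3249 = -289161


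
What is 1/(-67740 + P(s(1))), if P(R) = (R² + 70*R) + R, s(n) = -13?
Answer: -1/68494 ≈ -1.4600e-5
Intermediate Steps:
P(R) = R² + 71*R
1/(-67740 + P(s(1))) = 1/(-67740 - 13*(71 - 13)) = 1/(-67740 - 13*58) = 1/(-67740 - 754) = 1/(-68494) = -1/68494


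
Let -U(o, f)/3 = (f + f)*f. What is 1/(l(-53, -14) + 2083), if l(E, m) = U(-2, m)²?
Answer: 1/1385059 ≈ 7.2199e-7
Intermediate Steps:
U(o, f) = -6*f² (U(o, f) = -3*(f + f)*f = -3*2*f*f = -6*f²)
l(E, m) = 36*m⁴ (l(E, m) = (-6*m²)² = 36*m⁴)
1/(l(-53, -14) + 2083) = 1/(36*(-14)⁴ + 2083) = 1/(36*38416 + 2083) = 1/(1382976 + 2083) = 1/1385059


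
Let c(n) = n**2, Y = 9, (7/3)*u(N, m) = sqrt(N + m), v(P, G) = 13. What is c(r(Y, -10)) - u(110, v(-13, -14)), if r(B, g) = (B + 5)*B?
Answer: 15876 - 3*sqrt(123)/7 ≈ 15871.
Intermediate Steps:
u(N, m) = 3*sqrt(N + m)/7
r(B, g) = B*(5 + B) (r(B, g) = (5 + B)*B = B*(5 + B))
c(r(Y, -10)) - u(110, v(-13, -14)) = (9*(5 + 9))**2 - 3*sqrt(110 + 13)/7 = (9*14)**2 - 3*sqrt(123)/7 = 126**2 - 3*sqrt(123)/7 = 15876 - 3*sqrt(123)/7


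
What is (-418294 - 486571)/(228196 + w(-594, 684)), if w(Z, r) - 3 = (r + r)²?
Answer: -904865/2099623 ≈ -0.43097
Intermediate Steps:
w(Z, r) = 3 + 4*r² (w(Z, r) = 3 + (r + r)² = 3 + (2*r)² = 3 + 4*r²)
(-418294 - 486571)/(228196 + w(-594, 684)) = (-418294 - 486571)/(228196 + (3 + 4*684²)) = -904865/(228196 + (3 + 4*467856)) = -904865/(228196 + (3 + 1871424)) = -904865/(228196 + 1871427) = -904865/2099623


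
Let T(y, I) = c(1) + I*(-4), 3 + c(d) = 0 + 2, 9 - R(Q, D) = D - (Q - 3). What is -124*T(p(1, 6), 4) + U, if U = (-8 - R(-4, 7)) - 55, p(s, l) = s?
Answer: 2050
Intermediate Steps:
R(Q, D) = 6 + Q - D (R(Q, D) = 9 - (D - (Q - 3)) = 9 - (D - (-3 + Q)) = 9 - (D + (3 - Q)) = 9 - (3 + D - Q) = 9 + (-3 + Q - D) = 6 + Q - D)
c(d) = -1 (c(d) = -3 + (0 + 2) = -3 + 2 = -1)
T(y, I) = -1 - 4*I (T(y, I) = -1 + I*(-4) = -1 - 4*I)
U = -58 (U = (-8 - (6 - 4 - 1*7)) - 55 = (-8 - (6 - 4 - 7)) - 55 = (-8 - 1*(-5)) - 55 = (-8 + 5) - 55 = -3 - 55 = -58)
-124*T(p(1, 6), 4) + U = -124*(-1 - 4*4) - 58 = -124*(-1 - 16) - 58 = -124*(-17) - 58 = 2108 - 58 = 2050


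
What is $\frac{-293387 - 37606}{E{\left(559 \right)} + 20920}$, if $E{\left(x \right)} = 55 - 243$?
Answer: $- \frac{330993}{20732} \approx -15.965$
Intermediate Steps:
$E{\left(x \right)} = -188$
$\frac{-293387 - 37606}{E{\left(559 \right)} + 20920} = \frac{-293387 - 37606}{-188 + 20920} = - \frac{330993}{20732}$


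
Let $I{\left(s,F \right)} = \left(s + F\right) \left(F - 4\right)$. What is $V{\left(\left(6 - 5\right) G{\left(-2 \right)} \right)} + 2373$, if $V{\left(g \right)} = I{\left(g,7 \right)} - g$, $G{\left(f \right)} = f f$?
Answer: $2402$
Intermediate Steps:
$G{\left(f \right)} = f^{2}$
$I{\left(s,F \right)} = \left(-4 + F\right) \left(F + s\right)$ ($I{\left(s,F \right)} = \left(F + s\right) \left(-4 + F\right) = \left(-4 + F\right) \left(F + s\right)$)
$V{\left(g \right)} = 21 + 2 g$ ($V{\left(g \right)} = \left(7^{2} - 28 - 4 g + 7 g\right) - g = \left(49 - 28 - 4 g + 7 g\right) - g = \left(21 + 3 g\right) - g = 21 + 2 g$)
$V{\left(\left(6 - 5\right) G{\left(-2 \right)} \right)} + 2373 = \left(21 + 2 \left(6 - 5\right) \left(-2\right)^{2}\right) + 2373 = \left(21 + 2 \cdot 1 \cdot 4\right) + 2373 = \left(21 + 2 \cdot 4\right) + 2373 = \left(21 + 8\right) + 2373 = 29 + 2373 = 2402$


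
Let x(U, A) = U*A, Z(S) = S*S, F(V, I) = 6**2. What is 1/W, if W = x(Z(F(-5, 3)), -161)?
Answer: -1/208656 ≈ -4.7926e-6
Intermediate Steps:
F(V, I) = 36
Z(S) = S**2
x(U, A) = A*U
W = -208656 (W = -161*36**2 = -161*1296 = -208656)
1/W = 1/(-208656) = -1/208656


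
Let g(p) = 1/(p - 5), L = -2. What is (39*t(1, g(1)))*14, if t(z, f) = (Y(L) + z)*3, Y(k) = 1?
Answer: 3276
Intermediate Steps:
g(p) = 1/(-5 + p)
t(z, f) = 3 + 3*z (t(z, f) = (1 + z)*3 = 3 + 3*z)
(39*t(1, g(1)))*14 = (39*(3 + 3*1))*14 = (39*(3 + 3))*14 = (39*6)*14 = 234*14 = 3276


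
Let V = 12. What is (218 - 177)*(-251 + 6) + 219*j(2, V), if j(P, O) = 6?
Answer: -8731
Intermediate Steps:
(218 - 177)*(-251 + 6) + 219*j(2, V) = (218 - 177)*(-251 + 6) + 219*6 = 41*(-245) + 1314 = -10045 + 1314 = -8731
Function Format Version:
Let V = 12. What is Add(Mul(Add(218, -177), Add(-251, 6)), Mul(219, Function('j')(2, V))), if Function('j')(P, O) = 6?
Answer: -8731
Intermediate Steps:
Add(Mul(Add(218, -177), Add(-251, 6)), Mul(219, Function('j')(2, V))) = Add(Mul(Add(218, -177), Add(-251, 6)), Mul(219, 6)) = Add(Mul(41, -245), 1314) = Add(-10045, 1314) = -8731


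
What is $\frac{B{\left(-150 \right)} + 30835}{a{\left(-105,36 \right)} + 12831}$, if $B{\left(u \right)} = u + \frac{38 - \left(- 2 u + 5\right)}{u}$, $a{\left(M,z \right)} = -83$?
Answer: $\frac{1534339}{637400} \approx 2.4072$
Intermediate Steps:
$B{\left(u \right)} = u + \frac{33 + 2 u}{u}$ ($B{\left(u \right)} = u + \frac{38 - \left(5 - 2 u\right)}{u} = u + \frac{38 + \left(-5 + 2 u\right)}{u} = u + \frac{33 + 2 u}{u}$)
$\frac{B{\left(-150 \right)} + 30835}{a{\left(-105,36 \right)} + 12831} = \frac{\left(2 - 150 + \frac{33}{-150}\right) + 30835}{-83 + 12831} = \frac{\left(2 - 150 + 33 \left(- \frac{1}{150}\right)\right) + 30835}{12748} = \left(\left(2 - 150 - \frac{11}{50}\right) + 30835\right) \frac{1}{12748} = \left(- \frac{7411}{50} + 30835\right) \frac{1}{12748} = \frac{1534339}{50} \cdot \frac{1}{12748} = \frac{1534339}{637400}$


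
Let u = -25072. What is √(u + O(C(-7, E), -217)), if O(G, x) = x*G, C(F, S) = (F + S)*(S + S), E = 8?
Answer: 8*I*√446 ≈ 168.95*I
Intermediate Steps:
C(F, S) = 2*S*(F + S) (C(F, S) = (F + S)*(2*S) = 2*S*(F + S))
O(G, x) = G*x
√(u + O(C(-7, E), -217)) = √(-25072 + (2*8*(-7 + 8))*(-217)) = √(-25072 + (2*8*1)*(-217)) = √(-25072 + 16*(-217)) = √(-25072 - 3472) = √(-28544) = 8*I*√446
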